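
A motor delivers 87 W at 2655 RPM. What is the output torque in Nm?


omega = 2655 * 2*pi/60 = 278.0309 rad/s
tau = P / omega = 87 / 278.0309
= 0.3129 Nm


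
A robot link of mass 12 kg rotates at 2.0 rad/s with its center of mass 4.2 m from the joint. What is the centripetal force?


F = m * omega^2 * r
= 12 * 2.0^2 * 4.2
= 12 * 4.0 * 4.2
= 201.6 N


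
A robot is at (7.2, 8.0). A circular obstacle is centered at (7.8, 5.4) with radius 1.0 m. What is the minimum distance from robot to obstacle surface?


center_dist = sqrt((7.2-7.8)^2 + (8.0-5.4)^2)
= sqrt(0.36 + 6.76)
= 2.6683
min_dist = center_dist - radius = 2.6683 - 1.0 = 1.6683 m


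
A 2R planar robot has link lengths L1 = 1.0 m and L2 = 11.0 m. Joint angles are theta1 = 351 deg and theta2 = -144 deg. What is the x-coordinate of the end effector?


Convert angles to radians: theta1 = 6.1261, theta2 = -2.5133
x = L1*cos(theta1) + L2*cos(theta1+theta2)
x = 0.9877 + -9.8011
x = -8.8134


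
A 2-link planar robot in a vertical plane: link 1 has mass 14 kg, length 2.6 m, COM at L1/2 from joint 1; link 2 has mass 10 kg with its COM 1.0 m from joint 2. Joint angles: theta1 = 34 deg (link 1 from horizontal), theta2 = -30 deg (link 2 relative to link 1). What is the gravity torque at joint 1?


Horizontal distance from joint 1 to link-1 COM:
  x_c1 = (L1/2)*cos(t1) = 1.3 * 0.829 = 1.0777 m
Horizontal distance from joint 1 to link-2 COM:
  x_c2 = L1*cos(t1) + Lc2*cos(t1+t2)
       = 2.6*0.829 + 1.0*0.9976 = 3.1531 m
tau1 = m1*g*x_c1 + m2*g*x_c2
     = 14*9.81*1.0777 + 10*9.81*3.1531
     = 148.018 + 309.3154
     = 457.3334 Nm


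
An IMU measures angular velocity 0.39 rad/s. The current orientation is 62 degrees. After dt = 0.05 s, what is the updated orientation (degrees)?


delta_theta = w * dt = 0.39 * 0.05 = 0.0195 rad
= 1.1173 deg
theta_new = 62 + 1.1173 = 63.1173 deg


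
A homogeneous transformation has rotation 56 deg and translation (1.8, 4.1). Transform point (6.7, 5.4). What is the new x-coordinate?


x' = cos(theta)*px - sin(theta)*py + tx
= 0.5592*6.7 - 0.829*5.4 + 1.8
= 1.0698


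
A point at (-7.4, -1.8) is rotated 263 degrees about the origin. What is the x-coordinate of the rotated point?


x' = x*cos(theta) - y*sin(theta)
cos(263 deg) = -0.1219, sin(263 deg) = -0.9925
x' = -7.4 * -0.1219 - -1.8 * -0.9925
= 0.9018 - 1.7866
= -0.8847


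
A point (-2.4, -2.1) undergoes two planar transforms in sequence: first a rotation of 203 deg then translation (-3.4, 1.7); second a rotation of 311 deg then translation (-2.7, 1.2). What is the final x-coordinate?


After transform 1:
x1 = cos(203)*-2.4 - sin(203)*-2.1 + -3.4 = -2.0113
y1 = sin(203)*-2.4 + cos(203)*-2.1 + 1.7 = 4.5708
After transform 2:
x2 = cos(311)*-2.0113 - sin(311)*4.5708 + -2.7
= -0.5699


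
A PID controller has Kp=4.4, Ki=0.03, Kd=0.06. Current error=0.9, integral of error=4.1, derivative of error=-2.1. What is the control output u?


u = Kp*e + Ki*int(e) + Kd*de/dt
= 4.4*0.9 + 0.03*4.1 + 0.06*(-2.1)
= 3.96 + 0.123 + -0.126
= 3.957


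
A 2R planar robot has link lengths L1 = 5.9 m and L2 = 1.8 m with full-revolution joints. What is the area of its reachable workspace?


r_max = L1 + L2 = 7.7 m
r_min = |L1 - L2| = 4.1 m
Area = pi*(r_max^2 - r_min^2)
= pi*(59.29 - 16.81)
= pi * 42.48
= 133.4549 m^2


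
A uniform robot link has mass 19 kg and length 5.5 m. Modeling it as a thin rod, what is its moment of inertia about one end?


I = (1/3) * m * L^2
= (1/3) * 19 * 5.5^2
= 0.333333 * 19 * 30.25
= 191.5833 kg*m^2


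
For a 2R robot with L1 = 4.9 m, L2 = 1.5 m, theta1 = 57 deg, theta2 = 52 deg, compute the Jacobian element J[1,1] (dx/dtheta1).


J[1,1] = -L1*sin(t1) - L2*sin(t1+t2)
= -4.9*sin(57) - 1.5*sin(109)
= -5.5278


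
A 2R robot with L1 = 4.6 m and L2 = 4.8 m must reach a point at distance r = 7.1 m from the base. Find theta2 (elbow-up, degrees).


cos(theta2) = (r^2 - L1^2 - L2^2) / (2*L1*L2)
cos(theta2) = (50.41 - 21.16 - 23.04) / 44.16
cos(theta2) = 0.140625
theta2 = 81.916 degrees


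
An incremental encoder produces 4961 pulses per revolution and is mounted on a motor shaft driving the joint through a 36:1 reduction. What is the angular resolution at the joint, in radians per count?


counts per rev = 4961
effective counts at joint = 4961 * 36 = 178596
resolution = 2*pi / 178596
= 3.5181e-05 rad/count


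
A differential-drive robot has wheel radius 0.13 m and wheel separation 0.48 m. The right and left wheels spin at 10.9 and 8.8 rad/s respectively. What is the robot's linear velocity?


vR = r*wR = 0.13*10.9 = 1.417 m/s
vL = r*wL = 0.13*8.8 = 1.144 m/s
v = (vR+vL)/2 = 1.2805 m/s
omega = (vR-vL)/L = 0.5687 rad/s
linear velocity = 1.2805 m/s


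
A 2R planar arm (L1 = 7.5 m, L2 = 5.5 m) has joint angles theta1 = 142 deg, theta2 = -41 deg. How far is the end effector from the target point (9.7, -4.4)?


End effector via forward kinematics:
x = L1*cos(t1) + L2*cos(t1+t2) = -6.9595
y = L1*sin(t1) + L2*sin(t1+t2) = 10.0164
Distance to target:
d = sqrt((9.7 - -6.9595)^2 + (-4.4 - 10.0164)^2)
= sqrt(277.5399 + 207.8329)
= 22.0312 m


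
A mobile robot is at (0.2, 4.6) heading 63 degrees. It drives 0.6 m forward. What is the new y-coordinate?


y_new = y0 + d*sin(theta)
= 4.6 + 0.6*sin(63)
= 4.6 + 0.5346
= 5.1346


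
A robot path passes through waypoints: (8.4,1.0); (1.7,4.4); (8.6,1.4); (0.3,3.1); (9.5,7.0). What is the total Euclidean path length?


Segment lengths:
  seg1 = sqrt((-6.7)^2 + (3.4)^2) = 7.5133
  seg2 = sqrt((6.9)^2 + (-3.0)^2) = 7.524
  seg3 = sqrt((-8.3)^2 + (1.7)^2) = 8.4723
  seg4 = sqrt((9.2)^2 + (3.9)^2) = 9.9925
Total = 33.5021


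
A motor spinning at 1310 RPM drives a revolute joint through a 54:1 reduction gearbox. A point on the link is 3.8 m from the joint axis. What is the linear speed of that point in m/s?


omega_motor = 1310 * 2*pi/60 = 137.1829 rad/s
omega_joint = omega_motor / 54 = 2.5404 rad/s
v = omega_joint * r = 2.5404 * 3.8
= 9.6536 m/s


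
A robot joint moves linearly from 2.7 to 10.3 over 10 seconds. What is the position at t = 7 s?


s = t/T = 7/10 = 0.7
p(t) = p0 + (pf-p0)*s
= 2.7 + (10.3 - 2.7) * 0.7
= 8.02


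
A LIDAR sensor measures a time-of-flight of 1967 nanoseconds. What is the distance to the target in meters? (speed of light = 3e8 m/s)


tof = 1967 ns = 1.967e-06 s
dist = c * tof / 2
= 3e8 * 1.967e-06 / 2
= 295.05 m


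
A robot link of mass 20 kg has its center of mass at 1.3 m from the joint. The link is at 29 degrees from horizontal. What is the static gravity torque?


tau = m*g*L*cos(angle)
= 20 * 9.81 * 1.3 * cos(29 deg)
= 20 * 9.81 * 1.3 * 0.8746
= 223.0805 Nm


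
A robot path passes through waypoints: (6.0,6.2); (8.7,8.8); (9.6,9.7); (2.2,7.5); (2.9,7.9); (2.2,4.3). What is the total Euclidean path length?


Segment lengths:
  seg1 = sqrt((2.7)^2 + (2.6)^2) = 3.7483
  seg2 = sqrt((0.9)^2 + (0.9)^2) = 1.2728
  seg3 = sqrt((-7.4)^2 + (-2.2)^2) = 7.7201
  seg4 = sqrt((0.7)^2 + (0.4)^2) = 0.8062
  seg5 = sqrt((-0.7)^2 + (-3.6)^2) = 3.6674
Total = 17.2149


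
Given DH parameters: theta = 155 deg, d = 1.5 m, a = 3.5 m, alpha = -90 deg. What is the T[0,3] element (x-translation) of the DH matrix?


T[0,3] = a * cos(theta)
= 3.5 * cos(155 deg)
= 3.5 * -0.9063
= -3.1721


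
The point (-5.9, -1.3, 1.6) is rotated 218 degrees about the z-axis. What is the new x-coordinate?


Rotation about z-axis: x' = x*cos(theta) - y*sin(theta)
= -5.9 * -0.788 - -1.3 * -0.6157
= 3.8489


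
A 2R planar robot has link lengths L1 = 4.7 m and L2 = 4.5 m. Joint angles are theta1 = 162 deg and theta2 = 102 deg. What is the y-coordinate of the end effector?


Convert angles to radians: theta1 = 2.8274, theta2 = 1.7802
y = L1*sin(theta1) + L2*sin(theta1+theta2)
y = 1.4524 + -4.4753
y = -3.023


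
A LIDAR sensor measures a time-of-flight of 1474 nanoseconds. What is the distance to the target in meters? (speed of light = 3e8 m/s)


tof = 1474 ns = 1.474e-06 s
dist = c * tof / 2
= 3e8 * 1.474e-06 / 2
= 221.1 m


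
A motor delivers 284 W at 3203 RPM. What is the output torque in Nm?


omega = 3203 * 2*pi/60 = 335.4174 rad/s
tau = P / omega = 284 / 335.4174
= 0.8467 Nm


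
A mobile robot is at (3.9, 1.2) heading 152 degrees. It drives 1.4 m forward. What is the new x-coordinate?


x_new = x0 + d*cos(theta)
= 3.9 + 1.4*cos(152)
= 3.9 + -1.2361
= 2.6639


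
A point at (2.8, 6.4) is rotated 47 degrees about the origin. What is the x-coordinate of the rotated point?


x' = x*cos(theta) - y*sin(theta)
cos(47 deg) = 0.682, sin(47 deg) = 0.7314
x' = 2.8 * 0.682 - 6.4 * 0.7314
= 1.9096 - 4.6807
= -2.7711


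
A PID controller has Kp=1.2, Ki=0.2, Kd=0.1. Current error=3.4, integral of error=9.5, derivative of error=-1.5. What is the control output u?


u = Kp*e + Ki*int(e) + Kd*de/dt
= 1.2*3.4 + 0.2*9.5 + 0.1*(-1.5)
= 4.08 + 1.9 + -0.15
= 5.83


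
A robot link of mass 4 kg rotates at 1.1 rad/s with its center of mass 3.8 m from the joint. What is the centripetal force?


F = m * omega^2 * r
= 4 * 1.1^2 * 3.8
= 4 * 1.21 * 3.8
= 18.392 N


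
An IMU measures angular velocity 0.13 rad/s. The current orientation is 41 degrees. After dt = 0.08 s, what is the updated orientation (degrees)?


delta_theta = w * dt = 0.13 * 0.08 = 0.0104 rad
= 0.5959 deg
theta_new = 41 + 0.5959 = 41.5959 deg


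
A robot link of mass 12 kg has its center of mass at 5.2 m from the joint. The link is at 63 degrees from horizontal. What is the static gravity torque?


tau = m*g*L*cos(angle)
= 12 * 9.81 * 5.2 * cos(63 deg)
= 12 * 9.81 * 5.2 * 0.454
= 277.9076 Nm


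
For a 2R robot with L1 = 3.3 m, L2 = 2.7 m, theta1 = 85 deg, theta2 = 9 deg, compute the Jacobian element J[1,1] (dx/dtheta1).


J[1,1] = -L1*sin(t1) - L2*sin(t1+t2)
= -3.3*sin(85) - 2.7*sin(94)
= -5.9809


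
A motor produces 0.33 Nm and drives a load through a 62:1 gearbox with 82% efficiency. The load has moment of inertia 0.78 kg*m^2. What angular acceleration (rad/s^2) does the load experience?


tau_out = tau_motor * N * eta
= 0.33 * 62 * 0.82 = 16.7772 Nm
alpha = tau_out / I = 16.7772 / 0.78
= 21.5092 rad/s^2


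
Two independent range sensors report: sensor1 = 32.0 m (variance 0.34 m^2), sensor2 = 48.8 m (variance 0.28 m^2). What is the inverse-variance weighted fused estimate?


w1 = (1/var1) / (1/var1 + 1/var2)
   = 2.9412 / (2.9412 + 3.5714) = 0.4516
w2 = 1 - w1 = 0.5484
fused = w1*s1 + w2*s2 = 14.4516 + 26.7613
= 41.2129 m


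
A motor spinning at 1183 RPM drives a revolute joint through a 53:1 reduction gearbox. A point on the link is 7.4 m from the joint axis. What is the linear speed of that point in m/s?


omega_motor = 1183 * 2*pi/60 = 123.8835 rad/s
omega_joint = omega_motor / 53 = 2.3374 rad/s
v = omega_joint * r = 2.3374 * 7.4
= 17.2969 m/s


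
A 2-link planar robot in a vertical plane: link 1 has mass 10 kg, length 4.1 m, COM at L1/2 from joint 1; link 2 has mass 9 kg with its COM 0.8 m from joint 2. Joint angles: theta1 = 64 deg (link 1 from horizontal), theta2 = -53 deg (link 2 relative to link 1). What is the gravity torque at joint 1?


Horizontal distance from joint 1 to link-1 COM:
  x_c1 = (L1/2)*cos(t1) = 2.05 * 0.4384 = 0.8987 m
Horizontal distance from joint 1 to link-2 COM:
  x_c2 = L1*cos(t1) + Lc2*cos(t1+t2)
       = 4.1*0.4384 + 0.8*0.9816 = 2.5826 m
tau1 = m1*g*x_c1 + m2*g*x_c2
     = 10*9.81*0.8987 + 9*9.81*2.5826
     = 88.1586 + 228.0198
     = 316.1785 Nm


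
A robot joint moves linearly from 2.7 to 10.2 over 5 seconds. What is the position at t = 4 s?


s = t/T = 4/5 = 0.8
p(t) = p0 + (pf-p0)*s
= 2.7 + (10.2 - 2.7) * 0.8
= 8.7


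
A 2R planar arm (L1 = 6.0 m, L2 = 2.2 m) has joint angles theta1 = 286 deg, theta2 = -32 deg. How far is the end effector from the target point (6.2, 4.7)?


End effector via forward kinematics:
x = L1*cos(t1) + L2*cos(t1+t2) = 1.0474
y = L1*sin(t1) + L2*sin(t1+t2) = -7.8823
Distance to target:
d = sqrt((6.2 - 1.0474)^2 + (4.7 - -7.8823)^2)
= sqrt(26.5491 + 158.3154)
= 13.5965 m


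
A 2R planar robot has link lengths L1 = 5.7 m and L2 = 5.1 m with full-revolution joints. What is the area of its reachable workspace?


r_max = L1 + L2 = 10.8 m
r_min = |L1 - L2| = 0.6 m
Area = pi*(r_max^2 - r_min^2)
= pi*(116.64 - 0.36)
= pi * 116.28
= 365.3044 m^2


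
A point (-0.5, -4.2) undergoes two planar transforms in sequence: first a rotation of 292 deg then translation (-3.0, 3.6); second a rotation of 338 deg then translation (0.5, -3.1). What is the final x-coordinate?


After transform 1:
x1 = cos(292)*-0.5 - sin(292)*-4.2 + -3.0 = -7.0815
y1 = sin(292)*-0.5 + cos(292)*-4.2 + 3.6 = 2.4902
After transform 2:
x2 = cos(338)*-7.0815 - sin(338)*2.4902 + 0.5
= -5.133


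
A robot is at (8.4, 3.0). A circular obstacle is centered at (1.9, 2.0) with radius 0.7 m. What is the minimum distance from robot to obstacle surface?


center_dist = sqrt((8.4-1.9)^2 + (3.0-2.0)^2)
= sqrt(42.25 + 1.0)
= 6.5765
min_dist = center_dist - radius = 6.5765 - 0.7 = 5.8765 m


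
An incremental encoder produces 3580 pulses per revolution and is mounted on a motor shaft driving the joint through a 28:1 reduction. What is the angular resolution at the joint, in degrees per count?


counts per rev = 3580
effective counts at joint = 3580 * 28 = 100240
resolution = 360 / 100240
= 0.0036 deg/count


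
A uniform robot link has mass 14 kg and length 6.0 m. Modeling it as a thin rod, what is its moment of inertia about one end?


I = (1/3) * m * L^2
= (1/3) * 14 * 6.0^2
= 0.333333 * 14 * 36.0
= 168.0 kg*m^2


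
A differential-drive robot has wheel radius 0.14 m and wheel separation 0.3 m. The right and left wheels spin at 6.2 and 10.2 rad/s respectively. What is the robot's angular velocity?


vR = r*wR = 0.14*6.2 = 0.868 m/s
vL = r*wL = 0.14*10.2 = 1.428 m/s
v = (vR+vL)/2 = 1.148 m/s
omega = (vR-vL)/L = -1.8667 rad/s
angular velocity = -1.8667 rad/s


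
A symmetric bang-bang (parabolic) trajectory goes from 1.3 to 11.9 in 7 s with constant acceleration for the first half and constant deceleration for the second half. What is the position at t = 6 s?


Symmetric rest-to-rest: each phase covers (pf-p0)/2 in time T/2. 0.5*a*(T/2)^2 = (pf-p0)/2 => a = 4*(pf-p0)/T^2
a = 4*(11.9-1.3)/7^2 = 0.8653
t = 6 is in the deceleration phase (t > T/2).
p = pf - 0.5*a*(T-t)^2 = 11.9 - 0.5*0.8653*1^2
= 11.4673


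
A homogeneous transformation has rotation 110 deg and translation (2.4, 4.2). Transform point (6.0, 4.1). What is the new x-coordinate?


x' = cos(theta)*px - sin(theta)*py + tx
= -0.342*6.0 - 0.9397*4.1 + 2.4
= -3.5049


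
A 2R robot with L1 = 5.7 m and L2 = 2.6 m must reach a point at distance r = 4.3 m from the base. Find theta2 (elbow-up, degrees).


cos(theta2) = (r^2 - L1^2 - L2^2) / (2*L1*L2)
cos(theta2) = (18.49 - 32.49 - 6.76) / 29.64
cos(theta2) = -0.700405
theta2 = 134.4595 degrees


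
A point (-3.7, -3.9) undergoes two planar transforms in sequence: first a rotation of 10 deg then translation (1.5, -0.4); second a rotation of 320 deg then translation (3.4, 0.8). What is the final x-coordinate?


After transform 1:
x1 = cos(10)*-3.7 - sin(10)*-3.9 + 1.5 = -1.4666
y1 = sin(10)*-3.7 + cos(10)*-3.9 + -0.4 = -4.8832
After transform 2:
x2 = cos(320)*-1.4666 - sin(320)*-4.8832 + 3.4
= -0.8623


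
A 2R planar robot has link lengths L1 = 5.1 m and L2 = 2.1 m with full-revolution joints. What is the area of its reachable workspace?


r_max = L1 + L2 = 7.2 m
r_min = |L1 - L2| = 3.0 m
Area = pi*(r_max^2 - r_min^2)
= pi*(51.84 - 9.0)
= pi * 42.84
= 134.5858 m^2


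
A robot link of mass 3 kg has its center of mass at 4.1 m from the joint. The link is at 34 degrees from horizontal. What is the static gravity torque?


tau = m*g*L*cos(angle)
= 3 * 9.81 * 4.1 * cos(34 deg)
= 3 * 9.81 * 4.1 * 0.829
= 100.0342 Nm


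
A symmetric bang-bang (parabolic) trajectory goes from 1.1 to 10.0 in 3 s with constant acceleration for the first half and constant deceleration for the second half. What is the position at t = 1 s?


Symmetric rest-to-rest: each phase covers (pf-p0)/2 in time T/2. 0.5*a*(T/2)^2 = (pf-p0)/2 => a = 4*(pf-p0)/T^2
a = 4*(10.0-1.1)/3^2 = 3.9556
t = 1 is in the acceleration phase (t <= T/2).
p = p0 + 0.5*a*t^2 = 1.1 + 0.5*3.9556*1^2
= 3.0778


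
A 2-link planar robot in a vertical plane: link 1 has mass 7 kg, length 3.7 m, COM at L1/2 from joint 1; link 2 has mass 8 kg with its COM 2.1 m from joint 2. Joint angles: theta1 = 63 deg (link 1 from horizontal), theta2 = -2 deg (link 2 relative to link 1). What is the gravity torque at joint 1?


Horizontal distance from joint 1 to link-1 COM:
  x_c1 = (L1/2)*cos(t1) = 1.85 * 0.454 = 0.8399 m
Horizontal distance from joint 1 to link-2 COM:
  x_c2 = L1*cos(t1) + Lc2*cos(t1+t2)
       = 3.7*0.454 + 2.1*0.4848 = 2.6979 m
tau1 = m1*g*x_c1 + m2*g*x_c2
     = 7*9.81*0.8399 + 8*9.81*2.6979
     = 57.6747 + 211.7284
     = 269.4032 Nm


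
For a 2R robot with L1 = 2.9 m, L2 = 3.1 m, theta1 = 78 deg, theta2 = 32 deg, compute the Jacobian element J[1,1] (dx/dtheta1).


J[1,1] = -L1*sin(t1) - L2*sin(t1+t2)
= -2.9*sin(78) - 3.1*sin(110)
= -5.7497


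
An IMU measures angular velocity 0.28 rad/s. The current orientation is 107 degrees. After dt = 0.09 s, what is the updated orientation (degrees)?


delta_theta = w * dt = 0.28 * 0.09 = 0.0252 rad
= 1.4439 deg
theta_new = 107 + 1.4439 = 108.4439 deg


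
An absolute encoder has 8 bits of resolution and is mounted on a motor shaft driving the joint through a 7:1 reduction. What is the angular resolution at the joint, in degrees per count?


counts = 2^8 = 256
effective counts at joint = 256 * 7 = 1792
resolution = 360 / 1792
= 0.2009 deg/count


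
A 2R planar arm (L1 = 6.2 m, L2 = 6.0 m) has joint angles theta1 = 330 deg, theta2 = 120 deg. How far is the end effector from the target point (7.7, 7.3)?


End effector via forward kinematics:
x = L1*cos(t1) + L2*cos(t1+t2) = 5.3694
y = L1*sin(t1) + L2*sin(t1+t2) = 2.9
Distance to target:
d = sqrt((7.7 - 5.3694)^2 + (7.3 - 2.9)^2)
= sqrt(5.4319 + 19.36)
= 4.9791 m


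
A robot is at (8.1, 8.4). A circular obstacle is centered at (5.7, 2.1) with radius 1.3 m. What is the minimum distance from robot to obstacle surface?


center_dist = sqrt((8.1-5.7)^2 + (8.4-2.1)^2)
= sqrt(5.76 + 39.69)
= 6.7417
min_dist = center_dist - radius = 6.7417 - 1.3 = 5.4417 m


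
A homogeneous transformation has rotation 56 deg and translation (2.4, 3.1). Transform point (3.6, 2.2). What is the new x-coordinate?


x' = cos(theta)*px - sin(theta)*py + tx
= 0.5592*3.6 - 0.829*2.2 + 2.4
= 2.5892


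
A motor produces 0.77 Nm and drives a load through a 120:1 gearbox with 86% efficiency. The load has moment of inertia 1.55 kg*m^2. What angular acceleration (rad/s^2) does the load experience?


tau_out = tau_motor * N * eta
= 0.77 * 120 * 0.86 = 79.464 Nm
alpha = tau_out / I = 79.464 / 1.55
= 51.2671 rad/s^2


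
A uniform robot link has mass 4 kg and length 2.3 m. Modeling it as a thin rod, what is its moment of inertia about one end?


I = (1/3) * m * L^2
= (1/3) * 4 * 2.3^2
= 0.333333 * 4 * 5.29
= 7.0533 kg*m^2


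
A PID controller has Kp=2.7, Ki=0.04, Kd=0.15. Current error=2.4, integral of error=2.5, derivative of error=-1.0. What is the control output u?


u = Kp*e + Ki*int(e) + Kd*de/dt
= 2.7*2.4 + 0.04*2.5 + 0.15*(-1.0)
= 6.48 + 0.1 + -0.15
= 6.43


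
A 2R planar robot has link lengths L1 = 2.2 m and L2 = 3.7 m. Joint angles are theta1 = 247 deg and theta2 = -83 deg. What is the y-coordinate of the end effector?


Convert angles to radians: theta1 = 4.311, theta2 = -1.4486
y = L1*sin(theta1) + L2*sin(theta1+theta2)
y = -2.0251 + 1.0199
y = -1.0053


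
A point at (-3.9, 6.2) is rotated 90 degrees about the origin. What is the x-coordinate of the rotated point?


x' = x*cos(theta) - y*sin(theta)
cos(90 deg) = 0.0, sin(90 deg) = 1.0
x' = -3.9 * 0.0 - 6.2 * 1.0
= -0.0 - 6.2
= -6.2


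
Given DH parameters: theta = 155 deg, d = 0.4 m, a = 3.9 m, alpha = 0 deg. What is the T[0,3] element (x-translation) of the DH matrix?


T[0,3] = a * cos(theta)
= 3.9 * cos(155 deg)
= 3.9 * -0.9063
= -3.5346


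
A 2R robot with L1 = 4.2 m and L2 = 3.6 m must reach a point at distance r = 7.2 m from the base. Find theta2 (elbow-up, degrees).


cos(theta2) = (r^2 - L1^2 - L2^2) / (2*L1*L2)
cos(theta2) = (51.84 - 17.64 - 12.96) / 30.24
cos(theta2) = 0.702381
theta2 = 45.3817 degrees


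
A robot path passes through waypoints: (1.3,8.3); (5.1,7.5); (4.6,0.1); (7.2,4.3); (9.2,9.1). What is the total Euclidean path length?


Segment lengths:
  seg1 = sqrt((3.8)^2 + (-0.8)^2) = 3.8833
  seg2 = sqrt((-0.5)^2 + (-7.4)^2) = 7.4169
  seg3 = sqrt((2.6)^2 + (4.2)^2) = 4.9396
  seg4 = sqrt((2.0)^2 + (4.8)^2) = 5.2
Total = 21.4398


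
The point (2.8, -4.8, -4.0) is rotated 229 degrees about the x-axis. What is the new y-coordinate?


Rotation about x-axis: y' = y*cos(theta) - z*sin(theta)
= -4.8 * -0.6561 - -4.0 * -0.7547
= 0.1302


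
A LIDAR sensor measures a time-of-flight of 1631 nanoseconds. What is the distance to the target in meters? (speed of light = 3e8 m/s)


tof = 1631 ns = 1.631e-06 s
dist = c * tof / 2
= 3e8 * 1.631e-06 / 2
= 244.65 m


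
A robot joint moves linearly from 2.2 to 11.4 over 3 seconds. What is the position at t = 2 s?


s = t/T = 2/3 = 0.6667
p(t) = p0 + (pf-p0)*s
= 2.2 + (11.4 - 2.2) * 0.6667
= 8.3333


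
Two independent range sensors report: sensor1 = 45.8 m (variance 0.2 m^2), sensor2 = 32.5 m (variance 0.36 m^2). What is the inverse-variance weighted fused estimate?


w1 = (1/var1) / (1/var1 + 1/var2)
   = 5.0 / (5.0 + 2.7778) = 0.6429
w2 = 1 - w1 = 0.3571
fused = w1*s1 + w2*s2 = 29.4429 + 11.6071
= 41.05 m


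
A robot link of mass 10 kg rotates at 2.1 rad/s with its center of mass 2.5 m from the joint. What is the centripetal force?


F = m * omega^2 * r
= 10 * 2.1^2 * 2.5
= 10 * 4.41 * 2.5
= 110.25 N


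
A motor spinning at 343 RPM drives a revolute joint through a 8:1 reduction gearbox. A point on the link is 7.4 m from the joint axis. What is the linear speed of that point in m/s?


omega_motor = 343 * 2*pi/60 = 35.9189 rad/s
omega_joint = omega_motor / 8 = 4.4899 rad/s
v = omega_joint * r = 4.4899 * 7.4
= 33.225 m/s


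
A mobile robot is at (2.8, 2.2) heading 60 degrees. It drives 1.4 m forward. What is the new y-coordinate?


y_new = y0 + d*sin(theta)
= 2.2 + 1.4*sin(60)
= 2.2 + 1.2124
= 3.4124


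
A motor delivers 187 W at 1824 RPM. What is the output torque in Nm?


omega = 1824 * 2*pi/60 = 191.0088 rad/s
tau = P / omega = 187 / 191.0088
= 0.979 Nm


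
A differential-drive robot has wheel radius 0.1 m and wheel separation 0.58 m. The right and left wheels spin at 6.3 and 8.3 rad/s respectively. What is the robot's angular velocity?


vR = r*wR = 0.1*6.3 = 0.63 m/s
vL = r*wL = 0.1*8.3 = 0.83 m/s
v = (vR+vL)/2 = 0.73 m/s
omega = (vR-vL)/L = -0.3448 rad/s
angular velocity = -0.3448 rad/s


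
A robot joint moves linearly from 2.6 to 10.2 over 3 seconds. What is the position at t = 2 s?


s = t/T = 2/3 = 0.6667
p(t) = p0 + (pf-p0)*s
= 2.6 + (10.2 - 2.6) * 0.6667
= 7.6667


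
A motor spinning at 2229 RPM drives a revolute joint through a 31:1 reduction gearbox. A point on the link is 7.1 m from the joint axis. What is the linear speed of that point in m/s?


omega_motor = 2229 * 2*pi/60 = 233.4203 rad/s
omega_joint = omega_motor / 31 = 7.5297 rad/s
v = omega_joint * r = 7.5297 * 7.1
= 53.4608 m/s


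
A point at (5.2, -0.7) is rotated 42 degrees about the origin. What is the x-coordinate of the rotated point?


x' = x*cos(theta) - y*sin(theta)
cos(42 deg) = 0.7431, sin(42 deg) = 0.6691
x' = 5.2 * 0.7431 - -0.7 * 0.6691
= 3.8644 - -0.4684
= 4.3327


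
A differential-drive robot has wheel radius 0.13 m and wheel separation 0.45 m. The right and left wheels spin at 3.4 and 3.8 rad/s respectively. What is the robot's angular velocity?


vR = r*wR = 0.13*3.4 = 0.442 m/s
vL = r*wL = 0.13*3.8 = 0.494 m/s
v = (vR+vL)/2 = 0.468 m/s
omega = (vR-vL)/L = -0.1156 rad/s
angular velocity = -0.1156 rad/s


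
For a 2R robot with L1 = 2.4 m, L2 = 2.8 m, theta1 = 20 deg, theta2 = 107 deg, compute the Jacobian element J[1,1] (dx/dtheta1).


J[1,1] = -L1*sin(t1) - L2*sin(t1+t2)
= -2.4*sin(20) - 2.8*sin(127)
= -3.057


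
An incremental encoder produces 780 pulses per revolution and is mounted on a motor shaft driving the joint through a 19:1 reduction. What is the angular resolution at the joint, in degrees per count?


counts per rev = 780
effective counts at joint = 780 * 19 = 14820
resolution = 360 / 14820
= 0.0243 deg/count


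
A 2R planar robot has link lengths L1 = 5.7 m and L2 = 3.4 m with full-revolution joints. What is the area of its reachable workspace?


r_max = L1 + L2 = 9.1 m
r_min = |L1 - L2| = 2.3 m
Area = pi*(r_max^2 - r_min^2)
= pi*(82.81 - 5.29)
= pi * 77.52
= 243.5363 m^2


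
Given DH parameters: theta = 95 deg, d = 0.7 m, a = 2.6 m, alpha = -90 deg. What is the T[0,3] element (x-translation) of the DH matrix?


T[0,3] = a * cos(theta)
= 2.6 * cos(95 deg)
= 2.6 * -0.0872
= -0.2266


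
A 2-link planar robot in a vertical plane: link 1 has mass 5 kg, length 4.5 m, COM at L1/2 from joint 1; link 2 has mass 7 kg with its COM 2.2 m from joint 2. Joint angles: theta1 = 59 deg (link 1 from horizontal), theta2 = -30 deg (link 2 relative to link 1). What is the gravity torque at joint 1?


Horizontal distance from joint 1 to link-1 COM:
  x_c1 = (L1/2)*cos(t1) = 2.25 * 0.515 = 1.1588 m
Horizontal distance from joint 1 to link-2 COM:
  x_c2 = L1*cos(t1) + Lc2*cos(t1+t2)
       = 4.5*0.515 + 2.2*0.8746 = 4.2418 m
tau1 = m1*g*x_c1 + m2*g*x_c2
     = 5*9.81*1.1588 + 7*9.81*4.2418
     = 56.8409 + 291.2868
     = 348.1277 Nm


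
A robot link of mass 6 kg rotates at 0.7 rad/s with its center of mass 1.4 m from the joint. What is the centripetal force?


F = m * omega^2 * r
= 6 * 0.7^2 * 1.4
= 6 * 0.49 * 1.4
= 4.116 N


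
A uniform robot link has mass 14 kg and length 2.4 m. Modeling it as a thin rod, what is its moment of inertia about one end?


I = (1/3) * m * L^2
= (1/3) * 14 * 2.4^2
= 0.333333 * 14 * 5.76
= 26.88 kg*m^2


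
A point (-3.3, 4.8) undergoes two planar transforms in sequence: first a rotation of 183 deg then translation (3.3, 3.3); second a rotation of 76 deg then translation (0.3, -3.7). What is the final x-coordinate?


After transform 1:
x1 = cos(183)*-3.3 - sin(183)*4.8 + 3.3 = 6.8467
y1 = sin(183)*-3.3 + cos(183)*4.8 + 3.3 = -1.3207
After transform 2:
x2 = cos(76)*6.8467 - sin(76)*-1.3207 + 0.3
= 3.2378


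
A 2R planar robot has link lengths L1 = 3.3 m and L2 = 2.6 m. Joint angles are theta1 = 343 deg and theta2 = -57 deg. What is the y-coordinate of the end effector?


Convert angles to radians: theta1 = 5.9865, theta2 = -0.9948
y = L1*sin(theta1) + L2*sin(theta1+theta2)
y = -0.9648 + -2.4993
y = -3.4641


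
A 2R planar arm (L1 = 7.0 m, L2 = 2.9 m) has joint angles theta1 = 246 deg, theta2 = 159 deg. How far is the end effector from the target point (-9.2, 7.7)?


End effector via forward kinematics:
x = L1*cos(t1) + L2*cos(t1+t2) = -0.7965
y = L1*sin(t1) + L2*sin(t1+t2) = -4.3442
Distance to target:
d = sqrt((-9.2 - -0.7965)^2 + (7.7 - -4.3442)^2)
= sqrt(70.618 + 145.063)
= 14.6861 m


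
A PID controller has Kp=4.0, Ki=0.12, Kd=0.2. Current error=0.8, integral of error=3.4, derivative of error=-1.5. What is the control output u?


u = Kp*e + Ki*int(e) + Kd*de/dt
= 4.0*0.8 + 0.12*3.4 + 0.2*(-1.5)
= 3.2 + 0.408 + -0.3
= 3.308


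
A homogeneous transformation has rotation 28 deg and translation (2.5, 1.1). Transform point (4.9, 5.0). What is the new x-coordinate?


x' = cos(theta)*px - sin(theta)*py + tx
= 0.8829*4.9 - 0.4695*5.0 + 2.5
= 4.4791


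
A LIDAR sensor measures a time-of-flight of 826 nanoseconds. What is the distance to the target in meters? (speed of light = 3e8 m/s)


tof = 826 ns = 8.26e-07 s
dist = c * tof / 2
= 3e8 * 8.26e-07 / 2
= 123.9 m


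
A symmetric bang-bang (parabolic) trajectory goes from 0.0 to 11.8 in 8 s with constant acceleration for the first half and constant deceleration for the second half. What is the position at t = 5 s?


Symmetric rest-to-rest: each phase covers (pf-p0)/2 in time T/2. 0.5*a*(T/2)^2 = (pf-p0)/2 => a = 4*(pf-p0)/T^2
a = 4*(11.8-0.0)/8^2 = 0.7375
t = 5 is in the deceleration phase (t > T/2).
p = pf - 0.5*a*(T-t)^2 = 11.8 - 0.5*0.7375*3^2
= 8.4812


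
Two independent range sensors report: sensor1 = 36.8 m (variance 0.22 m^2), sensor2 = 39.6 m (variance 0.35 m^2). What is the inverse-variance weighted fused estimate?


w1 = (1/var1) / (1/var1 + 1/var2)
   = 4.5455 / (4.5455 + 2.8571) = 0.614
w2 = 1 - w1 = 0.386
fused = w1*s1 + w2*s2 = 22.5965 + 15.2842
= 37.8807 m


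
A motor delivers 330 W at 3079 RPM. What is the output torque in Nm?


omega = 3079 * 2*pi/60 = 322.4321 rad/s
tau = P / omega = 330 / 322.4321
= 1.0235 Nm


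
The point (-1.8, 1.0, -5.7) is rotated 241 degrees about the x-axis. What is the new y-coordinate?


Rotation about x-axis: y' = y*cos(theta) - z*sin(theta)
= 1.0 * -0.4848 - -5.7 * -0.8746
= -5.4701


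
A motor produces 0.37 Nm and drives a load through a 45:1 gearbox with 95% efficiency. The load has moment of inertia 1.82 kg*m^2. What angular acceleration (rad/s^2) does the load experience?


tau_out = tau_motor * N * eta
= 0.37 * 45 * 0.95 = 15.8175 Nm
alpha = tau_out / I = 15.8175 / 1.82
= 8.6909 rad/s^2


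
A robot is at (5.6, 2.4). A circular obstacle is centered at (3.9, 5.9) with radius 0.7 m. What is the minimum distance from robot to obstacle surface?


center_dist = sqrt((5.6-3.9)^2 + (2.4-5.9)^2)
= sqrt(2.89 + 12.25)
= 3.891
min_dist = center_dist - radius = 3.891 - 0.7 = 3.191 m


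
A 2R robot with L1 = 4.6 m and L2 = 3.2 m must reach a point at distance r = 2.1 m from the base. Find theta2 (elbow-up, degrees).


cos(theta2) = (r^2 - L1^2 - L2^2) / (2*L1*L2)
cos(theta2) = (4.41 - 21.16 - 10.24) / 29.44
cos(theta2) = -0.91678
theta2 = 156.4598 degrees


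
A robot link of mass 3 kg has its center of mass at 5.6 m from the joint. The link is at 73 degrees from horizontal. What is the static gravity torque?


tau = m*g*L*cos(angle)
= 3 * 9.81 * 5.6 * cos(73 deg)
= 3 * 9.81 * 5.6 * 0.2924
= 48.1852 Nm


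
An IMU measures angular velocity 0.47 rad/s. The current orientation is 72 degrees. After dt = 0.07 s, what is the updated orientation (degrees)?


delta_theta = w * dt = 0.47 * 0.07 = 0.0329 rad
= 1.885 deg
theta_new = 72 + 1.885 = 73.885 deg


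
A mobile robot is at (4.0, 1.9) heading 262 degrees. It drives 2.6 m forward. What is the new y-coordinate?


y_new = y0 + d*sin(theta)
= 1.9 + 2.6*sin(262)
= 1.9 + -2.5747
= -0.6747


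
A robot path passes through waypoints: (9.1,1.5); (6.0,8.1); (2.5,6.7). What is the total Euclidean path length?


Segment lengths:
  seg1 = sqrt((-3.1)^2 + (6.6)^2) = 7.2918
  seg2 = sqrt((-3.5)^2 + (-1.4)^2) = 3.7696
Total = 11.0614


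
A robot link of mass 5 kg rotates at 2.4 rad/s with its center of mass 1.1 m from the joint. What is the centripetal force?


F = m * omega^2 * r
= 5 * 2.4^2 * 1.1
= 5 * 5.76 * 1.1
= 31.68 N


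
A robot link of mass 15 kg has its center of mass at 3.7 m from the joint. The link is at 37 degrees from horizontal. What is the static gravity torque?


tau = m*g*L*cos(angle)
= 15 * 9.81 * 3.7 * cos(37 deg)
= 15 * 9.81 * 3.7 * 0.7986
= 434.8211 Nm


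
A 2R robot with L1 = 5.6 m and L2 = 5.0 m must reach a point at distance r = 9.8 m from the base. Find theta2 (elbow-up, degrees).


cos(theta2) = (r^2 - L1^2 - L2^2) / (2*L1*L2)
cos(theta2) = (96.04 - 31.36 - 25.0) / 56.0
cos(theta2) = 0.708571
theta2 = 44.8812 degrees


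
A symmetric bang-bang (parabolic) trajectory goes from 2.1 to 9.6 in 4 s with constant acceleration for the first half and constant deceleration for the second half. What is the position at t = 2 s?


Symmetric rest-to-rest: each phase covers (pf-p0)/2 in time T/2. 0.5*a*(T/2)^2 = (pf-p0)/2 => a = 4*(pf-p0)/T^2
a = 4*(9.6-2.1)/4^2 = 1.875
t = 2 is in the acceleration phase (t <= T/2).
p = p0 + 0.5*a*t^2 = 2.1 + 0.5*1.875*2^2
= 5.85


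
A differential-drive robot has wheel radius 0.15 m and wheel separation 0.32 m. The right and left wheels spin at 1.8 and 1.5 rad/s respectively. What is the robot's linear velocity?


vR = r*wR = 0.15*1.8 = 0.27 m/s
vL = r*wL = 0.15*1.5 = 0.225 m/s
v = (vR+vL)/2 = 0.2475 m/s
omega = (vR-vL)/L = 0.1406 rad/s
linear velocity = 0.2475 m/s


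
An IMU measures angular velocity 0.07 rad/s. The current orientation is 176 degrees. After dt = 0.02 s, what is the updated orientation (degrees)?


delta_theta = w * dt = 0.07 * 0.02 = 0.0014 rad
= 0.0802 deg
theta_new = 176 + 0.0802 = 176.0802 deg


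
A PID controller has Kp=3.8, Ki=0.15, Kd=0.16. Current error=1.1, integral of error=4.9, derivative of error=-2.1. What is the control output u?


u = Kp*e + Ki*int(e) + Kd*de/dt
= 3.8*1.1 + 0.15*4.9 + 0.16*(-2.1)
= 4.18 + 0.735 + -0.336
= 4.579


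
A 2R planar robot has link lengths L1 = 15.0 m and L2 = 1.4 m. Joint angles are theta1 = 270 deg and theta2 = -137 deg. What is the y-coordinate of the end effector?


Convert angles to radians: theta1 = 4.7124, theta2 = -2.3911
y = L1*sin(theta1) + L2*sin(theta1+theta2)
y = -15.0 + 1.0239
y = -13.9761


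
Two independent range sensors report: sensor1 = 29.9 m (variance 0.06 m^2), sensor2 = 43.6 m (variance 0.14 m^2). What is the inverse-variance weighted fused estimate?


w1 = (1/var1) / (1/var1 + 1/var2)
   = 16.6667 / (16.6667 + 7.1429) = 0.7
w2 = 1 - w1 = 0.3
fused = w1*s1 + w2*s2 = 20.93 + 13.08
= 34.01 m


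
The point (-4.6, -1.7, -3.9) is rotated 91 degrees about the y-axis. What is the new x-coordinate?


Rotation about y-axis: x' = x*cos(theta) + z*sin(theta)
= -4.6 * -0.0175 + -3.9 * 0.9998
= -3.8191


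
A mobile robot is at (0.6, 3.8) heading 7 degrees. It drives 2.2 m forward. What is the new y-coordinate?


y_new = y0 + d*sin(theta)
= 3.8 + 2.2*sin(7)
= 3.8 + 0.2681
= 4.0681


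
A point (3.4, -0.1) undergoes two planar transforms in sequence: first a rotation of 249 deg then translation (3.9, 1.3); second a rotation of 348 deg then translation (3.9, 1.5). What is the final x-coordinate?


After transform 1:
x1 = cos(249)*3.4 - sin(249)*-0.1 + 3.9 = 2.5882
y1 = sin(249)*3.4 + cos(249)*-0.1 + 1.3 = -1.8383
After transform 2:
x2 = cos(348)*2.5882 - sin(348)*-1.8383 + 3.9
= 6.0494


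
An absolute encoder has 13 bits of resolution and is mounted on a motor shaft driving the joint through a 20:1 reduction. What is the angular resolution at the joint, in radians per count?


counts = 2^13 = 8192
effective counts at joint = 8192 * 20 = 163840
resolution = 2*pi / 163840
= 3.8350e-05 rad/count


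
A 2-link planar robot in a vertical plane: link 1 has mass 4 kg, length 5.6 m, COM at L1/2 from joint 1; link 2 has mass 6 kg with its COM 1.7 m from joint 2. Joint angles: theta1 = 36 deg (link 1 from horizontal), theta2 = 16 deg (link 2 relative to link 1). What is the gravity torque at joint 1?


Horizontal distance from joint 1 to link-1 COM:
  x_c1 = (L1/2)*cos(t1) = 2.8 * 0.809 = 2.2652 m
Horizontal distance from joint 1 to link-2 COM:
  x_c2 = L1*cos(t1) + Lc2*cos(t1+t2)
       = 5.6*0.809 + 1.7*0.6157 = 5.5771 m
tau1 = m1*g*x_c1 + m2*g*x_c2
     = 4*9.81*2.2652 + 6*9.81*5.5771
     = 88.8883 + 328.2693
     = 417.1576 Nm


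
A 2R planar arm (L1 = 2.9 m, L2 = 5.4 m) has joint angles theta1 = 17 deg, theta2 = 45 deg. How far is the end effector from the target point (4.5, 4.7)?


End effector via forward kinematics:
x = L1*cos(t1) + L2*cos(t1+t2) = 5.3084
y = L1*sin(t1) + L2*sin(t1+t2) = 5.6158
Distance to target:
d = sqrt((4.5 - 5.3084)^2 + (4.7 - 5.6158)^2)
= sqrt(0.6536 + 0.8387)
= 1.2216 m


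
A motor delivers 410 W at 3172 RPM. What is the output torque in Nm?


omega = 3172 * 2*pi/60 = 332.1711 rad/s
tau = P / omega = 410 / 332.1711
= 1.2343 Nm


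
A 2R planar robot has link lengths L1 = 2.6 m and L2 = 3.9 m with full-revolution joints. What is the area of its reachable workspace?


r_max = L1 + L2 = 6.5 m
r_min = |L1 - L2| = 1.3 m
Area = pi*(r_max^2 - r_min^2)
= pi*(42.25 - 1.69)
= pi * 40.56
= 127.423 m^2


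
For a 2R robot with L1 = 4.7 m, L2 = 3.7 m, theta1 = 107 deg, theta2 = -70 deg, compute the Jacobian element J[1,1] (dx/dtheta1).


J[1,1] = -L1*sin(t1) - L2*sin(t1+t2)
= -4.7*sin(107) - 3.7*sin(37)
= -6.7213


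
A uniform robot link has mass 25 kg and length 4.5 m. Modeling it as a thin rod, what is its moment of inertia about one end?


I = (1/3) * m * L^2
= (1/3) * 25 * 4.5^2
= 0.333333 * 25 * 20.25
= 168.75 kg*m^2


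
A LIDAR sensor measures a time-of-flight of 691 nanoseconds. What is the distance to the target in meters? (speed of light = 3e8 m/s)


tof = 691 ns = 6.91e-07 s
dist = c * tof / 2
= 3e8 * 6.91e-07 / 2
= 103.65 m


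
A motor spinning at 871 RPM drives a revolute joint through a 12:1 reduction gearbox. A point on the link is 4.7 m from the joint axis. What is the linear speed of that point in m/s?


omega_motor = 871 * 2*pi/60 = 91.2109 rad/s
omega_joint = omega_motor / 12 = 7.6009 rad/s
v = omega_joint * r = 7.6009 * 4.7
= 35.7243 m/s


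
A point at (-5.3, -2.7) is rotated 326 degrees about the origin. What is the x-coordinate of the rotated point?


x' = x*cos(theta) - y*sin(theta)
cos(326 deg) = 0.829, sin(326 deg) = -0.5592
x' = -5.3 * 0.829 - -2.7 * -0.5592
= -4.3939 - 1.5098
= -5.9037


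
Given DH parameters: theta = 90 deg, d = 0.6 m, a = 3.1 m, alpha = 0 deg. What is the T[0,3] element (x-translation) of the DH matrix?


T[0,3] = a * cos(theta)
= 3.1 * cos(90 deg)
= 3.1 * 0.0
= 0.0


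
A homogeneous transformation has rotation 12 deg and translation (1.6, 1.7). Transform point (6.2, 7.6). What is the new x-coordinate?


x' = cos(theta)*px - sin(theta)*py + tx
= 0.9781*6.2 - 0.2079*7.6 + 1.6
= 6.0844


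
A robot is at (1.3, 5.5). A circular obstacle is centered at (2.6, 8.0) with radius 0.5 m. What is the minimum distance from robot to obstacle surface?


center_dist = sqrt((1.3-2.6)^2 + (5.5-8.0)^2)
= sqrt(1.69 + 6.25)
= 2.8178
min_dist = center_dist - radius = 2.8178 - 0.5 = 2.3178 m


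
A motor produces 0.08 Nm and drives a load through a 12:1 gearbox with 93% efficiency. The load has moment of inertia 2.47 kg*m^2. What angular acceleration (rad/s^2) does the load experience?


tau_out = tau_motor * N * eta
= 0.08 * 12 * 0.93 = 0.8928 Nm
alpha = tau_out / I = 0.8928 / 2.47
= 0.3615 rad/s^2


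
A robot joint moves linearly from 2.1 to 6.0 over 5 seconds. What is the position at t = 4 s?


s = t/T = 4/5 = 0.8
p(t) = p0 + (pf-p0)*s
= 2.1 + (6.0 - 2.1) * 0.8
= 5.22


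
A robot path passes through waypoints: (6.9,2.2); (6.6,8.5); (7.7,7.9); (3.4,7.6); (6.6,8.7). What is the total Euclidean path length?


Segment lengths:
  seg1 = sqrt((-0.3)^2 + (6.3)^2) = 6.3071
  seg2 = sqrt((1.1)^2 + (-0.6)^2) = 1.253
  seg3 = sqrt((-4.3)^2 + (-0.3)^2) = 4.3105
  seg4 = sqrt((3.2)^2 + (1.1)^2) = 3.3838
Total = 15.2544


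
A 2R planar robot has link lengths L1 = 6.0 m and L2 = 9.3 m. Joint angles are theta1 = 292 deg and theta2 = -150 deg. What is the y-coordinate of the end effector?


Convert angles to radians: theta1 = 5.0964, theta2 = -2.618
y = L1*sin(theta1) + L2*sin(theta1+theta2)
y = -5.5631 + 5.7257
y = 0.1625


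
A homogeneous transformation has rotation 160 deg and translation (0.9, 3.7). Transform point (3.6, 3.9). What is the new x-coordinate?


x' = cos(theta)*px - sin(theta)*py + tx
= -0.9397*3.6 - 0.342*3.9 + 0.9
= -3.8168


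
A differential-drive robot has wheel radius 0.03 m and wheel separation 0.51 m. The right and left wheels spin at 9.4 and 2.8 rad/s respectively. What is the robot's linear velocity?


vR = r*wR = 0.03*9.4 = 0.282 m/s
vL = r*wL = 0.03*2.8 = 0.084 m/s
v = (vR+vL)/2 = 0.183 m/s
omega = (vR-vL)/L = 0.3882 rad/s
linear velocity = 0.183 m/s
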